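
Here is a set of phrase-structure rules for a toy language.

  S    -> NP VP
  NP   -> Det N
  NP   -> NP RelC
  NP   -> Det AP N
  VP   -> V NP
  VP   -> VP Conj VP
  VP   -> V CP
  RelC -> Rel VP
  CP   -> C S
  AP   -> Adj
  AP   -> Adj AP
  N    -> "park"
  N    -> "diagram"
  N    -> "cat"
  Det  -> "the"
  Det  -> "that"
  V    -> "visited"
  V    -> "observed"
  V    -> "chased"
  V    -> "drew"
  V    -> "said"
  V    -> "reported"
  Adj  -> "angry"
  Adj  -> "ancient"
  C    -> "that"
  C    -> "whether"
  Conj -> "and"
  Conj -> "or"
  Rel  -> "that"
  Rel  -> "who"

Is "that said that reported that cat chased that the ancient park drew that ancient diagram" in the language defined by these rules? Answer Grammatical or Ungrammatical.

Ungrammatical

For S → NP VP, no prefix of the string parses as an NP.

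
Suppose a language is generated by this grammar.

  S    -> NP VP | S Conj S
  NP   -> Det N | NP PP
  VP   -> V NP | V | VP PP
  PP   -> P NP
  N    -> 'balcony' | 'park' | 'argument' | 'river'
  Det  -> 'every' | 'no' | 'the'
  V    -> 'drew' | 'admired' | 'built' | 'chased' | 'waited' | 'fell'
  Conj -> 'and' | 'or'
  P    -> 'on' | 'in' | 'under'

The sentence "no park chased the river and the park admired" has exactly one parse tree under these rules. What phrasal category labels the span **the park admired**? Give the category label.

S
  S
    NP
      Det: no
      N: park
    VP
      V: chased
      NP
        Det: the
        N: river
  Conj: and
  S
    NP
      Det: the
      N: park
    VP
      V: admired
The span 'the park admired' is the S node built by S → NP VP.

S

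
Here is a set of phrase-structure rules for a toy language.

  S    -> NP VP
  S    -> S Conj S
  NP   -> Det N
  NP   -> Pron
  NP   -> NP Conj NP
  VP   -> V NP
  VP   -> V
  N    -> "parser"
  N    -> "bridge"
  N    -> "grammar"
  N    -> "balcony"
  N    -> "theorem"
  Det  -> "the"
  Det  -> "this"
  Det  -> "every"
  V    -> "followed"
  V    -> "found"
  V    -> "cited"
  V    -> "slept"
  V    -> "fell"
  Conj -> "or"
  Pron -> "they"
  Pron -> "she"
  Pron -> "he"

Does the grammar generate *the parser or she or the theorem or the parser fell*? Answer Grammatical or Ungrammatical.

[S [NP [NP [Det the] [N parser]] [Conj or] [NP [NP [Pron she]] [Conj or] [NP [NP [Det the] [N theorem]] [Conj or] [NP [Det the] [N parser]]]]] [VP [V fell]]]
Every word is introduced by a lexical rule and the phrasal rules combine the resulting categories into a single S.

Grammatical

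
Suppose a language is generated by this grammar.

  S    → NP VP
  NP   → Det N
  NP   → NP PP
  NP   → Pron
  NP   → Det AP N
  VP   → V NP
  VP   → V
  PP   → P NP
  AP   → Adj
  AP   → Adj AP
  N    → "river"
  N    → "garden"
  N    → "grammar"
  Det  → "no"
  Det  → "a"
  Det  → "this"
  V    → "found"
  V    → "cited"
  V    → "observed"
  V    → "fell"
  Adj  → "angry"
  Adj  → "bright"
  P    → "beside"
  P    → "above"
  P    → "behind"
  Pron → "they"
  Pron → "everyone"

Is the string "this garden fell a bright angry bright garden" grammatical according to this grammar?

Grammatical

[S [NP [Det this] [N garden]] [VP [V fell] [NP [Det a] [AP [Adj bright] [AP [Adj angry] [AP [Adj bright]]]] [N garden]]]]
Each bracket corresponds to one application of a listed rule, so the string is derivable from S.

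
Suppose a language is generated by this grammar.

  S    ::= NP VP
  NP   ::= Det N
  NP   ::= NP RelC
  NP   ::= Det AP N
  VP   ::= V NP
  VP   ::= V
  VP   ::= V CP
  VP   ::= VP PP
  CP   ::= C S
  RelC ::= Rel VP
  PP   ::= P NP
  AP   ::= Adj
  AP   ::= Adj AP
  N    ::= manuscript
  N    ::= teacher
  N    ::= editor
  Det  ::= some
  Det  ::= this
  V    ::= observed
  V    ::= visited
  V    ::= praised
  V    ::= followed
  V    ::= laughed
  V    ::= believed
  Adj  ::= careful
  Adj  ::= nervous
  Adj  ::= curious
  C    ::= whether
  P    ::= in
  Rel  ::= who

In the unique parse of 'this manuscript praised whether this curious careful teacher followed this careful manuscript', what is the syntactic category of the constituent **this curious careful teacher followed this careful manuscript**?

S

S
  NP
    Det: this
    N: manuscript
  VP
    V: praised
    CP
      C: whether
      S
        NP
          Det: this
          AP
            Adj: curious
            AP
              Adj: careful
          N: teacher
        VP
          V: followed
          NP
            Det: this
            AP
              Adj: careful
            N: manuscript
The span 'this curious careful teacher followed this careful manuscript' is the S node built by S → NP VP.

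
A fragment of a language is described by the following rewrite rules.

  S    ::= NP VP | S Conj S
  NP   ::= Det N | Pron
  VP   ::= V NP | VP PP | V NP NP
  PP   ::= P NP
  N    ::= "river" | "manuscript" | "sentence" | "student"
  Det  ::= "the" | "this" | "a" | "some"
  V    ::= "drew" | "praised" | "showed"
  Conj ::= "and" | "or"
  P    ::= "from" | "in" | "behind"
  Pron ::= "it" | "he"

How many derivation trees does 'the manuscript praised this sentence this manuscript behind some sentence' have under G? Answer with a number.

[S [NP [Det the] [N manuscript]] [VP [VP [V praised] [NP [Det this] [N sentence]] [NP [Det this] [N manuscript]]] [PP [P behind] [NP [Det some] [N sentence]]]]]
No rule offers an alternative attachment or grouping for any span, so this is the only derivation.

1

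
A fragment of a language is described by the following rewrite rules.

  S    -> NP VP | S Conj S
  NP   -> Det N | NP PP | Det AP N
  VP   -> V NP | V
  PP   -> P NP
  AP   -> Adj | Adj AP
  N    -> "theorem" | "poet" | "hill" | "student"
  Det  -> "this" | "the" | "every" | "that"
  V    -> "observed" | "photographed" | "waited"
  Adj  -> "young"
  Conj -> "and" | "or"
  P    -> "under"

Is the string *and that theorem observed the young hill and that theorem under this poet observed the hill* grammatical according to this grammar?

For S → NP VP, no prefix of the string parses as an NP. The alternative S rule S → S Conj S likewise has no satisfying split.

Ungrammatical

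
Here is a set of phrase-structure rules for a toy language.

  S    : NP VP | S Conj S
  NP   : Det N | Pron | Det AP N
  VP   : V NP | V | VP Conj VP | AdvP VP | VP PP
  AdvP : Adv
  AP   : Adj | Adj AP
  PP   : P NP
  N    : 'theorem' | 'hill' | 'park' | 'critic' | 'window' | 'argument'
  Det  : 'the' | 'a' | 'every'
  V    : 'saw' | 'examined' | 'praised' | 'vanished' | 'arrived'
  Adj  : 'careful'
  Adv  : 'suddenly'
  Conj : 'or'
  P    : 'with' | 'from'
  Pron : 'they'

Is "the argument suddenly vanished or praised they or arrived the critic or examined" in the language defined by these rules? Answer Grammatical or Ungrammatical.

Grammatical

[S [NP [Det the] [N argument]] [VP [VP [AdvP [Adv suddenly]] [VP [V vanished]]] [Conj or] [VP [VP [V praised] [NP [Pron they]]] [Conj or] [VP [VP [V arrived] [NP [Det the] [N critic]]] [Conj or] [VP [V examined]]]]]]
The bracketing above is licensed at every node by one of the given productions, with S at the root.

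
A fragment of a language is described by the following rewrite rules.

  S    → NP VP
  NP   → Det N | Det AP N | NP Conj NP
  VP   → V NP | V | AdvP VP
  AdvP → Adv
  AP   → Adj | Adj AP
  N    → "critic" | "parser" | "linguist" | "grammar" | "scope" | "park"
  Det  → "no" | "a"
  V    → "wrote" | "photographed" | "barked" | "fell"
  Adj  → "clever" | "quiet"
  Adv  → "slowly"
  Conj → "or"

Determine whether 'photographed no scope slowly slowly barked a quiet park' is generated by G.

Ungrammatical

For S → NP VP, no prefix of the string parses as an NP.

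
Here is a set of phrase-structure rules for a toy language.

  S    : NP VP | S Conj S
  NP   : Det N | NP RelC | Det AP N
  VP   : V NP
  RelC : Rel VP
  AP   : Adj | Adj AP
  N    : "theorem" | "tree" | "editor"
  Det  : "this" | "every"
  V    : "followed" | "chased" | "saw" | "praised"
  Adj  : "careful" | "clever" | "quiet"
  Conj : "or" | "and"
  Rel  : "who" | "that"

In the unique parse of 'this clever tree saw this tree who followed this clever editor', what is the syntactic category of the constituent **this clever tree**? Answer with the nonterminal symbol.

NP

S
  NP
    Det: this
    AP
      Adj: clever
    N: tree
  VP
    V: saw
    NP
      NP
        Det: this
        N: tree
      RelC
        Rel: who
        VP
          V: followed
          NP
            Det: this
            AP
              Adj: clever
            N: editor
The span 'this clever tree' is the NP node built by NP → Det AP N.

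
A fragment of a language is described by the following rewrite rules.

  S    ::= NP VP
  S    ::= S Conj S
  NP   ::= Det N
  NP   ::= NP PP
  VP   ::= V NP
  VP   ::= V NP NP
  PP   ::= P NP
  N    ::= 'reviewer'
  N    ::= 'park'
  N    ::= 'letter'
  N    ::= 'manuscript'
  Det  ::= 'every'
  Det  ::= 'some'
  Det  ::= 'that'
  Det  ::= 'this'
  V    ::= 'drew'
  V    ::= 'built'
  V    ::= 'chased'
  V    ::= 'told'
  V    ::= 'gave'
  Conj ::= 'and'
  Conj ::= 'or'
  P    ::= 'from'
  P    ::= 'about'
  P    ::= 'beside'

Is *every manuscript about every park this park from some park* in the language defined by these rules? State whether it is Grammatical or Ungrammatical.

For S → NP VP, every NP-prefix leaves a non-VP remainder: after 'every manuscript' the remainder is not a VP; after 'every manuscript about every park' the remainder is not a VP. The alternative S rule S → S Conj S likewise has no satisfying split.

Ungrammatical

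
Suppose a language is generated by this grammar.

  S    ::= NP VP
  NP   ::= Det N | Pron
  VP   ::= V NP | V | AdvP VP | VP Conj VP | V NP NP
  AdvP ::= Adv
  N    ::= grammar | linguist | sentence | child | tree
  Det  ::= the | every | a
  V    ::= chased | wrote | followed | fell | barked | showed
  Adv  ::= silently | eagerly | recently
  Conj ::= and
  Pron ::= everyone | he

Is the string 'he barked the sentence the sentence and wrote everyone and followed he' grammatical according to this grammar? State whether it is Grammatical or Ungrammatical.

S
  NP
    Pron: he
  VP
    VP
      V: barked
      NP
        Det: the
        N: sentence
      NP
        Det: the
        N: sentence
    Conj: and
    VP
      VP
        V: wrote
        NP
          Pron: everyone
      Conj: and
      VP
        V: followed
        NP
          Pron: he
The bracketing above is licensed at every node by one of the given productions, with S at the root.

Grammatical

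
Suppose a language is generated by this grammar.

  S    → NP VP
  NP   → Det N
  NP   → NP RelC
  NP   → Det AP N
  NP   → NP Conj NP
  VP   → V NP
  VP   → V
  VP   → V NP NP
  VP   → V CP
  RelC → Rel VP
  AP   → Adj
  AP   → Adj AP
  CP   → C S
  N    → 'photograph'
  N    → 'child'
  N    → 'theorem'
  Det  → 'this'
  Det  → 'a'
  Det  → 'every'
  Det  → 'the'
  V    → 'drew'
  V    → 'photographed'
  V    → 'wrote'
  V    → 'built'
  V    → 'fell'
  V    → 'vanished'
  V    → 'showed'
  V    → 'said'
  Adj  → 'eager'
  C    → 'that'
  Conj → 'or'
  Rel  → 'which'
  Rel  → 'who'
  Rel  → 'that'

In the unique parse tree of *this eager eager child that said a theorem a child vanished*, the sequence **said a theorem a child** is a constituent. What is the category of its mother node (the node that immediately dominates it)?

S
  NP
    NP
      Det: this
      AP
        Adj: eager
        AP
          Adj: eager
      N: child
    RelC
      Rel: that
      VP
        V: said
        NP
          Det: a
          N: theorem
        NP
          Det: a
          N: child
  VP
    V: vanished
The span 'said a theorem a child' is the VP node built by VP → V NP NP.
Its mother is the RelC built by RelC → Rel VP.

RelC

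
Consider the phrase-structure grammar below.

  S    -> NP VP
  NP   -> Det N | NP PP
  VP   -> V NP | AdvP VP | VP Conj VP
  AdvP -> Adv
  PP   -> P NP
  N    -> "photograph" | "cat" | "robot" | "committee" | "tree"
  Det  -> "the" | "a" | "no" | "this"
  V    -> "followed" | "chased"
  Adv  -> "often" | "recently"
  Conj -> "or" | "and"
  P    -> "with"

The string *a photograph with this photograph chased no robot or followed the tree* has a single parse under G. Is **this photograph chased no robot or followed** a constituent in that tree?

[S [NP [NP [Det a] [N photograph]] [PP [P with] [NP [Det this] [N photograph]]]] [VP [VP [V chased] [NP [Det no] [N robot]]] [Conj or] [VP [V followed] [NP [Det the] [N tree]]]]]
The smallest constituent containing 'this photograph chased no robot or followed' is the S spanning 'a photograph with this photograph chased no robot or followed the tree'; no single node in the tree dominates exactly the given words.

No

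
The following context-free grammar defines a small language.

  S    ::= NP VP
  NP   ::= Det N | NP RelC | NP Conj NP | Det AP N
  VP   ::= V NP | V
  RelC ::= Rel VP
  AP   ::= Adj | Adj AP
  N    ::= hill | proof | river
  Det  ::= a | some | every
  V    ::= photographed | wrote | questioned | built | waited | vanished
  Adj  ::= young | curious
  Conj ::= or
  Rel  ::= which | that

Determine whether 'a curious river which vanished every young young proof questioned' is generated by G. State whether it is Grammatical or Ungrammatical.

Grammatical

[S [NP [NP [Det a] [AP [Adj curious]] [N river]] [RelC [Rel which] [VP [V vanished] [NP [Det every] [AP [Adj young] [AP [Adj young]]] [N proof]]]]] [VP [V questioned]]]
Each bracket corresponds to one application of a listed rule, so the string is derivable from S.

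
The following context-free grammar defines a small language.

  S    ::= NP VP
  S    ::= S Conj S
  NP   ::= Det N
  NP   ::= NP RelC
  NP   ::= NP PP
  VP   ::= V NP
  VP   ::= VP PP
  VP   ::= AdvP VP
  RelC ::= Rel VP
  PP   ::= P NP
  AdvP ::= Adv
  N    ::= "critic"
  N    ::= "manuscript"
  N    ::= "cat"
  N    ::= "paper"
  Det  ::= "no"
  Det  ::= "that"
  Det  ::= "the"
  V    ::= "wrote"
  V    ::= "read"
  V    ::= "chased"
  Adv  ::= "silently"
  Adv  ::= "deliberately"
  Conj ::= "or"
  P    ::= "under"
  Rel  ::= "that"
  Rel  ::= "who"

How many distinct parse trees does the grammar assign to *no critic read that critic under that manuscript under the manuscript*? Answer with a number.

5

Two of the 5 distinct bracketings:
[S [NP [Det no] [N critic]] [VP [V read] [NP [NP [Det that] [N critic]] [PP [P under] [NP [NP [Det that] [N manuscript]] [PP [P under] [NP [Det the] [N manuscript]]]]]]]]
[S [NP [Det no] [N critic]] [VP [V read] [NP [NP [NP [Det that] [N critic]] [PP [P under] [NP [Det that] [N manuscript]]]] [PP [P under] [NP [Det the] [N manuscript]]]]]]
The trees differ in how a recursive rule is bracketed over the same span.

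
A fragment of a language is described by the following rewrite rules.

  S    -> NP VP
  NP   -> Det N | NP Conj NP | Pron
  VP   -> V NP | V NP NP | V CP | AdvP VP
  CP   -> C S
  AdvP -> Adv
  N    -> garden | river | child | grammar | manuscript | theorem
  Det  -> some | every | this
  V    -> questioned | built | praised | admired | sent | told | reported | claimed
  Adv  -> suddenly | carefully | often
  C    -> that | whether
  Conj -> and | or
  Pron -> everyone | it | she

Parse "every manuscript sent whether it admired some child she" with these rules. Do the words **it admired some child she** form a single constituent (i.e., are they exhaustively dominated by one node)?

[S [NP [Det every] [N manuscript]] [VP [V sent] [CP [C whether] [S [NP [Pron it]] [VP [V admired] [NP [Det some] [N child]] [NP [Pron she]]]]]]]
The words 'it admired some child she' are exhaustively dominated by a single S node (built by S → NP VP), so they form a constituent.

Yes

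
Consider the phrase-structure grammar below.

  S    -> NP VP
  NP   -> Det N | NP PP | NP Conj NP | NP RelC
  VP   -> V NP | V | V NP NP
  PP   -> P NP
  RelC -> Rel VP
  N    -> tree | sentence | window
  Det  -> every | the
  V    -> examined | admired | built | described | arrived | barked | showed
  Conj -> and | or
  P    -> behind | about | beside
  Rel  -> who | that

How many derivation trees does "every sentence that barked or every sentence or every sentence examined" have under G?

2

The two bracketings:
[S [NP [NP [NP [Det every] [N sentence]] [RelC [Rel that] [VP [V barked]]]] [Conj or] [NP [NP [Det every] [N sentence]] [Conj or] [NP [Det every] [N sentence]]]] [VP [V examined]]]
[S [NP [NP [NP [NP [Det every] [N sentence]] [RelC [Rel that] [VP [V barked]]]] [Conj or] [NP [Det every] [N sentence]]] [Conj or] [NP [Det every] [N sentence]]] [VP [V examined]]]
The trees differ in how a recursive rule is bracketed over the same span.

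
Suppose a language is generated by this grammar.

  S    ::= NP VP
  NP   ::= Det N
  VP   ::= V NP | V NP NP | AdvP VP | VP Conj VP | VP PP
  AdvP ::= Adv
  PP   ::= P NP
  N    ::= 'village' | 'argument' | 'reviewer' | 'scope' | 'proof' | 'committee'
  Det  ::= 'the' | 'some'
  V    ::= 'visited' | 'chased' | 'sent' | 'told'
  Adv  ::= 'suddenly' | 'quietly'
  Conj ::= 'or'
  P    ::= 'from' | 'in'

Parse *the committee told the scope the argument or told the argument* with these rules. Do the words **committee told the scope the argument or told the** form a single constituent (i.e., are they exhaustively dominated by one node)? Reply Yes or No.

[S [NP [Det the] [N committee]] [VP [VP [V told] [NP [Det the] [N scope]] [NP [Det the] [N argument]]] [Conj or] [VP [V told] [NP [Det the] [N argument]]]]]
The smallest constituent containing 'committee told the scope the argument or told the' is the S spanning 'the committee told the scope the argument or told the argument'; no single node in the tree dominates exactly the given words.

No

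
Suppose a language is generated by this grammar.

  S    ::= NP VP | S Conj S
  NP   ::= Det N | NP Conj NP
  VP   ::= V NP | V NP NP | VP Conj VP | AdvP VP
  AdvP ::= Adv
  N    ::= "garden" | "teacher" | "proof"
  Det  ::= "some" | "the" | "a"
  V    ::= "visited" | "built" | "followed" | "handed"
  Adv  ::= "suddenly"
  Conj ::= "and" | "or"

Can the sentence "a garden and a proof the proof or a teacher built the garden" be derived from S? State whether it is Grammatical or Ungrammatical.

For S → NP VP, every NP-prefix leaves a non-VP remainder: after 'a garden' the remainder is not a VP; after 'a garden and a proof' the remainder is not a VP. The alternative S rule S → S Conj S likewise has no satisfying split.

Ungrammatical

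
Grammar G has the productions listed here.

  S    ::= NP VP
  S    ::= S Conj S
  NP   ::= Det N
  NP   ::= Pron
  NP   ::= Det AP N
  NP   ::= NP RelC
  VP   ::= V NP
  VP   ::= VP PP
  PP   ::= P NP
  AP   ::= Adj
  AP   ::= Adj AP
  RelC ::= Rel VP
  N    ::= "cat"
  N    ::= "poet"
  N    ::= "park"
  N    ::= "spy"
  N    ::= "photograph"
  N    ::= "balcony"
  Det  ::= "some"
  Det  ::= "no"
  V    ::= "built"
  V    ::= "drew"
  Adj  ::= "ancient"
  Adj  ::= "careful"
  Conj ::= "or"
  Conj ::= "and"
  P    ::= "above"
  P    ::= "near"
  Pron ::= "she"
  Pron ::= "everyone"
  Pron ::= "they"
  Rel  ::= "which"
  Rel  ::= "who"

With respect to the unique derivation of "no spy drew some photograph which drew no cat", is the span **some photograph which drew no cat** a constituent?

Yes

[S [NP [Det no] [N spy]] [VP [V drew] [NP [NP [Det some] [N photograph]] [RelC [Rel which] [VP [V drew] [NP [Det no] [N cat]]]]]]]
The words 'some photograph which drew no cat' are exhaustively dominated by a single NP node (built by NP → NP RelC), so they form a constituent.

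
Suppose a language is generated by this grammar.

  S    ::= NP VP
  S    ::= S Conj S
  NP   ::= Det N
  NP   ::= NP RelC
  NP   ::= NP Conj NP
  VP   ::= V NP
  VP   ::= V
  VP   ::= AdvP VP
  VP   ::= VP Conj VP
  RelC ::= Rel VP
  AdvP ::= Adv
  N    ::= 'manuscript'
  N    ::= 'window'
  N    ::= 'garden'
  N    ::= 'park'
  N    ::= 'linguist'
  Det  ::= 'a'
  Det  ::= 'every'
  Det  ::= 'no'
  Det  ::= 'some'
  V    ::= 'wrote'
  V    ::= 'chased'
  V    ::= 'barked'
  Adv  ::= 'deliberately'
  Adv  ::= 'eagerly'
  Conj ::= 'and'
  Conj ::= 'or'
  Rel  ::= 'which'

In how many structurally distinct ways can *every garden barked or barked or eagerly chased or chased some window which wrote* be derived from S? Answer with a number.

Two of the 7 distinct bracketings:
[S [NP [Det every] [N garden]] [VP [VP [V barked]] [Conj or] [VP [VP [V barked]] [Conj or] [VP [AdvP [Adv eagerly]] [VP [VP [V chased]] [Conj or] [VP [V chased] [NP [NP [Det some] [N window]] [RelC [Rel which] [VP [V wrote]]]]]]]]]]
[S [NP [Det every] [N garden]] [VP [VP [V barked]] [Conj or] [VP [VP [V barked]] [Conj or] [VP [VP [AdvP [Adv eagerly]] [VP [V chased]]] [Conj or] [VP [V chased] [NP [NP [Det some] [N window]] [RelC [Rel which] [VP [V wrote]]]]]]]]]
The trees differ in how a recursive rule is bracketed over the same span.

7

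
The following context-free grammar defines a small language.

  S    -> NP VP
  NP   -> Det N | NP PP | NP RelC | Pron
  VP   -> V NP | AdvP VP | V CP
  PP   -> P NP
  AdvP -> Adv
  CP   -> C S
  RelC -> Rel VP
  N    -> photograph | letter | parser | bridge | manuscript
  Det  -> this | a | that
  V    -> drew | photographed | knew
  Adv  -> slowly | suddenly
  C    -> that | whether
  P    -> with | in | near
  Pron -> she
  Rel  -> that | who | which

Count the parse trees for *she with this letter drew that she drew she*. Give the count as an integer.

[S [NP [NP [Pron she]] [PP [P with] [NP [Det this] [N letter]]]] [VP [V drew] [CP [C that] [S [NP [Pron she]] [VP [V drew] [NP [Pron she]]]]]]]
No rule offers an alternative attachment or grouping for any span, so this is the only derivation.

1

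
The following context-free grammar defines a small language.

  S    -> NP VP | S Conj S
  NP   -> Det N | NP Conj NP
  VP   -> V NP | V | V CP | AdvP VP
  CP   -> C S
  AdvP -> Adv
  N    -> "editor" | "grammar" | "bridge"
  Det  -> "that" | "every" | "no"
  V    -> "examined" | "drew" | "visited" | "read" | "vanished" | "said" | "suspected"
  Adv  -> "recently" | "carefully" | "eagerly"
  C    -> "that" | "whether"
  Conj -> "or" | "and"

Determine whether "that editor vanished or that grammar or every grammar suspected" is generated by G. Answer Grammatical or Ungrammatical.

Grammatical

S
  S
    NP
      Det: that
      N: editor
    VP
      V: vanished
  Conj: or
  S
    NP
      NP
        Det: that
        N: grammar
      Conj: or
      NP
        Det: every
        N: grammar
    VP
      V: suspected
The bracketing above is licensed at every node by one of the given productions, with S at the root.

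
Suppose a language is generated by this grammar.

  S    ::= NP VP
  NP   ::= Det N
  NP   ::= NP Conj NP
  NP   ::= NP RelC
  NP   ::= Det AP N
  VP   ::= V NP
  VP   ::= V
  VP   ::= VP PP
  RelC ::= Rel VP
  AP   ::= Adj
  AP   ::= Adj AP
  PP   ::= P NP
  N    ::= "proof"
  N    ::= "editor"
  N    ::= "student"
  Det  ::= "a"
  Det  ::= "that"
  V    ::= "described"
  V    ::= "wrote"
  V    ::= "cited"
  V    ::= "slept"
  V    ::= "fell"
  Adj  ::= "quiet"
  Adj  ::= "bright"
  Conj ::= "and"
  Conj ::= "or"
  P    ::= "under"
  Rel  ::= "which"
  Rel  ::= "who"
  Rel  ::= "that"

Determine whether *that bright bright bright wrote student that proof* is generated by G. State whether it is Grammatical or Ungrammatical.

An Adj word can never sit immediately before a V word in any string this grammar generates, so the substring 'bright wrote' rules out a derivation.

Ungrammatical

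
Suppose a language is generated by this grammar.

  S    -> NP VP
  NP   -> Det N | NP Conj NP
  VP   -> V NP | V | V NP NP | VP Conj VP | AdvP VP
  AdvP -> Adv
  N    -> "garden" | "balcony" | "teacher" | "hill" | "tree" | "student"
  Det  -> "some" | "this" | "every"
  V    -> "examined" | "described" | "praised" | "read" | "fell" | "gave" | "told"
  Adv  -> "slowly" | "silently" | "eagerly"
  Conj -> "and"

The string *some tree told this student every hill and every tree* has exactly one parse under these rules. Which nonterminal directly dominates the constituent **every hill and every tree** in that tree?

VP

S
  NP
    Det: some
    N: tree
  VP
    V: told
    NP
      Det: this
      N: student
    NP
      NP
        Det: every
        N: hill
      Conj: and
      NP
        Det: every
        N: tree
The span 'every hill and every tree' is the NP node built by NP → NP Conj NP.
Its mother is the VP built by VP → V NP NP.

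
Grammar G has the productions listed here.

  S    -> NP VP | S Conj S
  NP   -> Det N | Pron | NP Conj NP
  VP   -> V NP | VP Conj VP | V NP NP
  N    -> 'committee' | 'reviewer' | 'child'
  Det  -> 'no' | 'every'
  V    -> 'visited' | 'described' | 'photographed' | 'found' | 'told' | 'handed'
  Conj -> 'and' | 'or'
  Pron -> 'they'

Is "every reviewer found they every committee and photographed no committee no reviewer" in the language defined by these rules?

Grammatical

S
  NP
    Det: every
    N: reviewer
  VP
    VP
      V: found
      NP
        Pron: they
      NP
        Det: every
        N: committee
    Conj: and
    VP
      V: photographed
      NP
        Det: no
        N: committee
      NP
        Det: no
        N: reviewer
Each bracket corresponds to one application of a listed rule, so the string is derivable from S.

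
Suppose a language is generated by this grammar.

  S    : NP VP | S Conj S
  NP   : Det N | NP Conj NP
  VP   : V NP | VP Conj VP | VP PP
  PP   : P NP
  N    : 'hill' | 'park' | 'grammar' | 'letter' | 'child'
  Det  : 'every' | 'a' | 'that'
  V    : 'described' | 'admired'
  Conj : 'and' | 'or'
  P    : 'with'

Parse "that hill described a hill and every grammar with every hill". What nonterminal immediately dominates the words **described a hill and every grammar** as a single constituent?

VP

S
  NP
    Det: that
    N: hill
  VP
    VP
      V: described
      NP
        NP
          Det: a
          N: hill
        Conj: and
        NP
          Det: every
          N: grammar
    PP
      P: with
      NP
        Det: every
        N: hill
The span 'described a hill and every grammar' is the VP node built by VP → V NP.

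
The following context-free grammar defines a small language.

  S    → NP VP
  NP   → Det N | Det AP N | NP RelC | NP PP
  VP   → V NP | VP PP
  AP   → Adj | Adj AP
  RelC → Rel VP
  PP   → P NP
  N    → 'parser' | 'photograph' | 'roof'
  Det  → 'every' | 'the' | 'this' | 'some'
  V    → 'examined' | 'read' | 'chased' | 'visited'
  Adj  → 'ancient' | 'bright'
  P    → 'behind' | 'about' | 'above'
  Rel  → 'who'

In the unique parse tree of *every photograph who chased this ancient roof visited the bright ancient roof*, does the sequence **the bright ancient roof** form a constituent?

Yes

[S [NP [NP [Det every] [N photograph]] [RelC [Rel who] [VP [V chased] [NP [Det this] [AP [Adj ancient]] [N roof]]]]] [VP [V visited] [NP [Det the] [AP [Adj bright] [AP [Adj ancient]]] [N roof]]]]
The words 'the bright ancient roof' are exhaustively dominated by a single NP node (built by NP → Det AP N), so they form a constituent.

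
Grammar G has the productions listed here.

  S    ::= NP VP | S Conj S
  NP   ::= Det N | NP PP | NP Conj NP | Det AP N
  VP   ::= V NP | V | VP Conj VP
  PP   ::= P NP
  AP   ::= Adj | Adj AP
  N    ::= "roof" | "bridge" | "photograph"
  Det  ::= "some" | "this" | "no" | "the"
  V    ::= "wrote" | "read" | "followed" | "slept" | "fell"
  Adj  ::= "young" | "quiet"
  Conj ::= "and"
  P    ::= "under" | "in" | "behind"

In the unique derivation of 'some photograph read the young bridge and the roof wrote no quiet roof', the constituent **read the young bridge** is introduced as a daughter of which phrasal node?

S
  S
    NP
      Det: some
      N: photograph
    VP
      V: read
      NP
        Det: the
        AP
          Adj: young
        N: bridge
  Conj: and
  S
    NP
      Det: the
      N: roof
    VP
      V: wrote
      NP
        Det: no
        AP
          Adj: quiet
        N: roof
The span 'read the young bridge' is the VP node built by VP → V NP.
Its mother is the S built by S → NP VP.

S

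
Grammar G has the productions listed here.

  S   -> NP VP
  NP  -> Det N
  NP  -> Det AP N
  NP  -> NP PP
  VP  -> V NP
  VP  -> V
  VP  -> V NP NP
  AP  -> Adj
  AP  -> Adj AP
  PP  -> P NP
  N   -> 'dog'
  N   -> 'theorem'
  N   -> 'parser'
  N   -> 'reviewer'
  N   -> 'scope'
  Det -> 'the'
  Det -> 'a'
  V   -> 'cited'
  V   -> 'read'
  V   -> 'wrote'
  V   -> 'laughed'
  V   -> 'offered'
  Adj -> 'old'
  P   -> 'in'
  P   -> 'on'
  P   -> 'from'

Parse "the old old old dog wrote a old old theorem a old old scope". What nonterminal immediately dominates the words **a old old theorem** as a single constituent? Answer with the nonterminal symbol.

NP

S
  NP
    Det: the
    AP
      Adj: old
      AP
        Adj: old
        AP
          Adj: old
    N: dog
  VP
    V: wrote
    NP
      Det: a
      AP
        Adj: old
        AP
          Adj: old
      N: theorem
    NP
      Det: a
      AP
        Adj: old
        AP
          Adj: old
      N: scope
The span 'a old old theorem' is the NP node built by NP → Det AP N.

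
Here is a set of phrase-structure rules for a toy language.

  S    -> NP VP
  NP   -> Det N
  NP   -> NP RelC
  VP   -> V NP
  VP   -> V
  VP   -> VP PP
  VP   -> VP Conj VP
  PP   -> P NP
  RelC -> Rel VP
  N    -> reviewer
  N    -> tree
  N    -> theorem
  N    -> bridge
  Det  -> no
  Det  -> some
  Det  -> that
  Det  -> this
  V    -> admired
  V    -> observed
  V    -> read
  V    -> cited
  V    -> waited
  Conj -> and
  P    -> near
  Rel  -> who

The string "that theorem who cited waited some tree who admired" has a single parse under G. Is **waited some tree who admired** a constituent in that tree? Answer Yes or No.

[S [NP [NP [Det that] [N theorem]] [RelC [Rel who] [VP [V cited]]]] [VP [V waited] [NP [NP [Det some] [N tree]] [RelC [Rel who] [VP [V admired]]]]]]
The words 'waited some tree who admired' are exhaustively dominated by a single VP node (built by VP → V NP), so they form a constituent.

Yes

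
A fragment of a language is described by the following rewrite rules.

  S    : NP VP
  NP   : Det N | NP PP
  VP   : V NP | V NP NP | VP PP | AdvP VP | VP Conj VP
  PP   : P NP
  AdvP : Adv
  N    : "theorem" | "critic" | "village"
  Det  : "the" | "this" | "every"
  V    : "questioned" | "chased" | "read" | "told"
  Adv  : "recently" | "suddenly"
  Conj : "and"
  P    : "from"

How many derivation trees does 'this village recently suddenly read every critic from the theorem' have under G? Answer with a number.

Two of the 4 distinct bracketings:
[S [NP [Det this] [N village]] [VP [VP [AdvP [Adv recently]] [VP [AdvP [Adv suddenly]] [VP [V read] [NP [Det every] [N critic]]]]] [PP [P from] [NP [Det the] [N theorem]]]]]
[S [NP [Det this] [N village]] [VP [AdvP [Adv recently]] [VP [VP [AdvP [Adv suddenly]] [VP [V read] [NP [Det every] [N critic]]]] [PP [P from] [NP [Det the] [N theorem]]]]]]
The trees differ in how a recursive rule is bracketed over the same span.

4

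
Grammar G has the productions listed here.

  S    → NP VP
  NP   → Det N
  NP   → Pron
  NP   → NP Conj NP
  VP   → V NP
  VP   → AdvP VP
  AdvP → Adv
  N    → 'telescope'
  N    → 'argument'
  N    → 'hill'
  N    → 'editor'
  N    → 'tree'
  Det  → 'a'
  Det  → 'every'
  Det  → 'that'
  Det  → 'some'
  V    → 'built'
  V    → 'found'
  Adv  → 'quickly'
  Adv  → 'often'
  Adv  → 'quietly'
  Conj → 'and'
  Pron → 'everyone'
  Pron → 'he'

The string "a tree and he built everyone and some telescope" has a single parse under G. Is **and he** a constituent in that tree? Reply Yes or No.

[S [NP [NP [Det a] [N tree]] [Conj and] [NP [Pron he]]] [VP [V built] [NP [NP [Pron everyone]] [Conj and] [NP [Det some] [N telescope]]]]]
The smallest constituent containing 'and he' is the NP spanning 'a tree and he'; no single node in the tree dominates exactly the given words.

No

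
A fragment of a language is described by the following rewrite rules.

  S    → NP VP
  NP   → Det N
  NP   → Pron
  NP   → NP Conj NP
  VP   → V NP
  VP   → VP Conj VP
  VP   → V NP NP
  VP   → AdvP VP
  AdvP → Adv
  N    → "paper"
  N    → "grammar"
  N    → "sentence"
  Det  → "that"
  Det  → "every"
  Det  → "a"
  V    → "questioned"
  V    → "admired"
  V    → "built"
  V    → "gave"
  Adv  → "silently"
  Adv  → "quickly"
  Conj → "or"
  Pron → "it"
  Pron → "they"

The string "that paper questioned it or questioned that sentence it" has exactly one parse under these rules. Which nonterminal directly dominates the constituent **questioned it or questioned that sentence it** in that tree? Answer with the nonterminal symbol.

S
  NP
    Det: that
    N: paper
  VP
    VP
      V: questioned
      NP
        Pron: it
    Conj: or
    VP
      V: questioned
      NP
        Det: that
        N: sentence
      NP
        Pron: it
The span 'questioned it or questioned that sentence it' is the VP node built by VP → VP Conj VP.
Its mother is the S built by S → NP VP.

S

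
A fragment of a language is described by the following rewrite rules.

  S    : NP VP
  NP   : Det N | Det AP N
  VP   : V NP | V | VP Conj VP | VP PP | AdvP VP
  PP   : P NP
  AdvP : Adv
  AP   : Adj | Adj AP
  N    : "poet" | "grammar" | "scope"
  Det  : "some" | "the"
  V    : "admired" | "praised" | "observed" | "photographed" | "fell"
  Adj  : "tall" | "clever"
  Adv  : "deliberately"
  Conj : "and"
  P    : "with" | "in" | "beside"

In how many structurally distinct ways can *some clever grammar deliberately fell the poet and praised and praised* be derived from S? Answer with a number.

5

Two of the 5 distinct bracketings:
[S [NP [Det some] [AP [Adj clever]] [N grammar]] [VP [VP [AdvP [Adv deliberately]] [VP [V fell] [NP [Det the] [N poet]]]] [Conj and] [VP [VP [V praised]] [Conj and] [VP [V praised]]]]]
[S [NP [Det some] [AP [Adj clever]] [N grammar]] [VP [VP [VP [AdvP [Adv deliberately]] [VP [V fell] [NP [Det the] [N poet]]]] [Conj and] [VP [V praised]]] [Conj and] [VP [V praised]]]]
The trees differ in how a recursive rule is bracketed over the same span.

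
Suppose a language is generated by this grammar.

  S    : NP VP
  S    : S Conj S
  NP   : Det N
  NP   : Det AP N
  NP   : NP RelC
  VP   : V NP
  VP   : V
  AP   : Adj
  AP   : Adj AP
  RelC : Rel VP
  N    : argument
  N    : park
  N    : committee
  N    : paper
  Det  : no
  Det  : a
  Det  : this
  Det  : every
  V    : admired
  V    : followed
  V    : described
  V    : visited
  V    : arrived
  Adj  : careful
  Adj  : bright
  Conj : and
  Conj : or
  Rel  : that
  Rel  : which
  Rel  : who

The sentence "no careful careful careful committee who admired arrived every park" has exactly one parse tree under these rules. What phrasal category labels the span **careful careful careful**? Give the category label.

[S [NP [NP [Det no] [AP [Adj careful] [AP [Adj careful] [AP [Adj careful]]]] [N committee]] [RelC [Rel who] [VP [V admired]]]] [VP [V arrived] [NP [Det every] [N park]]]]
The span 'careful careful careful' is the AP node built by AP → Adj AP.

AP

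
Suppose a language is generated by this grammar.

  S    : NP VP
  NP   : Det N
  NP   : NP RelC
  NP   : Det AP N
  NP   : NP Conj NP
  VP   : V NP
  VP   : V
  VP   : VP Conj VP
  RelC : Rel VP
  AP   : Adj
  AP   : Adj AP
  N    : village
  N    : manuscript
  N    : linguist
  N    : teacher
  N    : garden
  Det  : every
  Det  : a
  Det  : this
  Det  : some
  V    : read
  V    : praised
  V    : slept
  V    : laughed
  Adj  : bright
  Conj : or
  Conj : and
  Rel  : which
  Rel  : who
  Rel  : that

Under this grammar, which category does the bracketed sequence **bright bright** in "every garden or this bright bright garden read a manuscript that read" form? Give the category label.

AP

S
  NP
    NP
      Det: every
      N: garden
    Conj: or
    NP
      Det: this
      AP
        Adj: bright
        AP
          Adj: bright
      N: garden
  VP
    V: read
    NP
      NP
        Det: a
        N: manuscript
      RelC
        Rel: that
        VP
          V: read
The span 'bright bright' is the AP node built by AP → Adj AP.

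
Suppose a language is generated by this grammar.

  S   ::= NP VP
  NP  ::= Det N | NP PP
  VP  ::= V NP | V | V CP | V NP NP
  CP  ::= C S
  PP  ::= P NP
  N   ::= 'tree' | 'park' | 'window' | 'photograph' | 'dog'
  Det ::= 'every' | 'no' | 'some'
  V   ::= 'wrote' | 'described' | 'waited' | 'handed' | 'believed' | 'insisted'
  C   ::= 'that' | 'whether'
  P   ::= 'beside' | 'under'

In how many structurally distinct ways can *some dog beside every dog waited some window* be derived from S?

[S [NP [NP [Det some] [N dog]] [PP [P beside] [NP [Det every] [N dog]]]] [VP [V waited] [NP [Det some] [N window]]]]
No rule offers an alternative attachment or grouping for any span, so this is the only derivation.

1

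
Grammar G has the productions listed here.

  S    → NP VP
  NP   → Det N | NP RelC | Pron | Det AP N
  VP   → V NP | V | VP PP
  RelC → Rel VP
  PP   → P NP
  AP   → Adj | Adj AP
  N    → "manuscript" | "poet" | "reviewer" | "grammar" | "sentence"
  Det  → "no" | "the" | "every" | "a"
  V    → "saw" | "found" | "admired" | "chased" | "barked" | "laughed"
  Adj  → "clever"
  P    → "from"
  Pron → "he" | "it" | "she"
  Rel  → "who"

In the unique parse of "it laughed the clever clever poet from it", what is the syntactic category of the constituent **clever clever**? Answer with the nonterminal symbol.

[S [NP [Pron it]] [VP [VP [V laughed] [NP [Det the] [AP [Adj clever] [AP [Adj clever]]] [N poet]]] [PP [P from] [NP [Pron it]]]]]
The span 'clever clever' is the AP node built by AP → Adj AP.

AP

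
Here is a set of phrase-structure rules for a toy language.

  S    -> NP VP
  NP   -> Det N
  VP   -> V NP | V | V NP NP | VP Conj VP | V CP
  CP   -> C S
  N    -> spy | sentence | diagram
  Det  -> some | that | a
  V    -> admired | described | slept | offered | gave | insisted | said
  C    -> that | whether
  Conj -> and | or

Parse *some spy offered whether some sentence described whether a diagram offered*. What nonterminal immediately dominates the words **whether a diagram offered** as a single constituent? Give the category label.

CP

S
  NP
    Det: some
    N: spy
  VP
    V: offered
    CP
      C: whether
      S
        NP
          Det: some
          N: sentence
        VP
          V: described
          CP
            C: whether
            S
              NP
                Det: a
                N: diagram
              VP
                V: offered
The span 'whether a diagram offered' is the CP node built by CP → C S.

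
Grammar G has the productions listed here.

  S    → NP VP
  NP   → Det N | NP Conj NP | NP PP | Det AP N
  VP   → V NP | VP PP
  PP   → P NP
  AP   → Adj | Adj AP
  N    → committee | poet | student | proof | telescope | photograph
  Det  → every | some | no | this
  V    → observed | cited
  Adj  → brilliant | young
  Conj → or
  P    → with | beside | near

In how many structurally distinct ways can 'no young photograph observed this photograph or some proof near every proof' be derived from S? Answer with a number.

Two of the 3 distinct bracketings:
[S [NP [Det no] [AP [Adj young]] [N photograph]] [VP [V observed] [NP [NP [Det this] [N photograph]] [Conj or] [NP [NP [Det some] [N proof]] [PP [P near] [NP [Det every] [N proof]]]]]]]
[S [NP [Det no] [AP [Adj young]] [N photograph]] [VP [V observed] [NP [NP [NP [Det this] [N photograph]] [Conj or] [NP [Det some] [N proof]]] [PP [P near] [NP [Det every] [N proof]]]]]]
The trees differ in how a recursive rule is bracketed over the same span.

3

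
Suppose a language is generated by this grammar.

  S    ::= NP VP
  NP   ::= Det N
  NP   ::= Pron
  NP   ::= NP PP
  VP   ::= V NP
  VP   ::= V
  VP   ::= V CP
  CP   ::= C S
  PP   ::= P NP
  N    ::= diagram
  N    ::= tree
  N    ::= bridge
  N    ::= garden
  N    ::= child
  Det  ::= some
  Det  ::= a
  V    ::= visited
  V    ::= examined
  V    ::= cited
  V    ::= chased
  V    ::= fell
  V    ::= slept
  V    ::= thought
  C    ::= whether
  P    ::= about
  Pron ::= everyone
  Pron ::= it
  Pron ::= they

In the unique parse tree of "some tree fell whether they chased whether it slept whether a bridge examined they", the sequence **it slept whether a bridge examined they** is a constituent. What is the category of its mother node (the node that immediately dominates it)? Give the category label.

[S [NP [Det some] [N tree]] [VP [V fell] [CP [C whether] [S [NP [Pron they]] [VP [V chased] [CP [C whether] [S [NP [Pron it]] [VP [V slept] [CP [C whether] [S [NP [Det a] [N bridge]] [VP [V examined] [NP [Pron they]]]]]]]]]]]]]
The span 'it slept whether a bridge examined they' is the S node built by S → NP VP.
Its mother is the CP built by CP → C S.

CP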